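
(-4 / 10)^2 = 4 / 25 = 0.16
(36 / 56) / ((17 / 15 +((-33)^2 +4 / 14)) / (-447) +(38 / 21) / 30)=-6705 / 24814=-0.27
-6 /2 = -3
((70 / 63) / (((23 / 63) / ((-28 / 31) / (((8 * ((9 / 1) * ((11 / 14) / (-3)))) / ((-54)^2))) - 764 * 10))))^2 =32052757798465600 / 61512649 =521075881.46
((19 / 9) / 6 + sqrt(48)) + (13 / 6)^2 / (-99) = 7.23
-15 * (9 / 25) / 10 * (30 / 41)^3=-14580 / 68921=-0.21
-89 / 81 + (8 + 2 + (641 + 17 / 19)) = 1001575 / 1539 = 650.80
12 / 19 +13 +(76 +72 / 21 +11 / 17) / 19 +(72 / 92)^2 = 18.46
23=23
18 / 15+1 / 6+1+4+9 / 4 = 517 / 60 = 8.62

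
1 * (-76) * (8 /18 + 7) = -5092 /9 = -565.78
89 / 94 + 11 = 1123 / 94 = 11.95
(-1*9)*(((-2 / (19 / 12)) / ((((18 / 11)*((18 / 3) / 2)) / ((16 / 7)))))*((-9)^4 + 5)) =660352 / 19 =34755.37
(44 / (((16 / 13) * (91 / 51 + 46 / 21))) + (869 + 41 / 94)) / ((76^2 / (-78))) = -767169 / 64672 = -11.86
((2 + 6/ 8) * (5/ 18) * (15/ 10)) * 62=71.04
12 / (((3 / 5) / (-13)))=-260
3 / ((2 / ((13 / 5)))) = 39 / 10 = 3.90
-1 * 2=-2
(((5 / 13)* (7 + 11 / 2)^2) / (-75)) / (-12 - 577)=125 / 91884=0.00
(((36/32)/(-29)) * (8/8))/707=-9/164024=-0.00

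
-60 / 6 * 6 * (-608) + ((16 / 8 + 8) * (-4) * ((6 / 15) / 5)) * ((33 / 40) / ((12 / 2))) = 36479.56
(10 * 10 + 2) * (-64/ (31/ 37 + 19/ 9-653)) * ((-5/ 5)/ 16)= -135864/ 216467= -0.63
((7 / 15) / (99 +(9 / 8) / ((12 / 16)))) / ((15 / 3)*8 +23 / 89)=1246 / 10802745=0.00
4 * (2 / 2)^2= 4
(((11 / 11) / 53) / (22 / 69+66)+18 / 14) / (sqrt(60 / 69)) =1.38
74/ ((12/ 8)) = 148/ 3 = 49.33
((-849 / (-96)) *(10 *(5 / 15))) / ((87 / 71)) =100465 / 4176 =24.06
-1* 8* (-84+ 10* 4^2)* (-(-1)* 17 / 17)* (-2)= 1216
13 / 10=1.30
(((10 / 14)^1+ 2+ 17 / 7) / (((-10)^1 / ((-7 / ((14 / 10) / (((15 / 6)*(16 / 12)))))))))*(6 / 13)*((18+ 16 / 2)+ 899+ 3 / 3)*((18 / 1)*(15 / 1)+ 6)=92007360 / 91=1011069.89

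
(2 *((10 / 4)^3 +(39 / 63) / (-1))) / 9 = 2521 / 756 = 3.33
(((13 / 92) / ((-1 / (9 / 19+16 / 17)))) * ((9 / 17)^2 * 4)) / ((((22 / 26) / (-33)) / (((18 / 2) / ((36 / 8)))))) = 17.48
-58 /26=-29 /13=-2.23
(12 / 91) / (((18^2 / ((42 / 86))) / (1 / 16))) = 1 / 80496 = 0.00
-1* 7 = -7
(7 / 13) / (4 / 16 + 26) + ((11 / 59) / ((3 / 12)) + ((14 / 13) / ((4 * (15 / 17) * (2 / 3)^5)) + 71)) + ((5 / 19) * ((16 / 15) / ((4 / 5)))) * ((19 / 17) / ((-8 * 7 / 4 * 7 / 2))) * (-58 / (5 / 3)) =45610182391 / 613354560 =74.36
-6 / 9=-2 / 3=-0.67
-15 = -15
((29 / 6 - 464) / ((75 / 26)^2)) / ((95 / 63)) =-36.59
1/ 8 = 0.12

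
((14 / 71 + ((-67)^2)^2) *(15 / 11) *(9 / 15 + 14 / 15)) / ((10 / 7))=46069493281 / 1562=29493913.75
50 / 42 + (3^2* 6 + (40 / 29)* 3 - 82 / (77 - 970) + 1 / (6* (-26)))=560064871 / 9426508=59.41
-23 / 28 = -0.82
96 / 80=6 / 5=1.20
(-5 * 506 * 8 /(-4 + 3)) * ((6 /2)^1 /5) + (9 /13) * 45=12175.15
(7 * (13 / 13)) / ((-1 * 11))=-0.64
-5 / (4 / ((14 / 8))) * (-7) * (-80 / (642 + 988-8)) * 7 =-8575 / 1622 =-5.29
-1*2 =-2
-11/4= -2.75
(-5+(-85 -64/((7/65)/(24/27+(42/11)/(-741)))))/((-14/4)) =16200460/92169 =175.77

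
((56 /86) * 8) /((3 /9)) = 672 /43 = 15.63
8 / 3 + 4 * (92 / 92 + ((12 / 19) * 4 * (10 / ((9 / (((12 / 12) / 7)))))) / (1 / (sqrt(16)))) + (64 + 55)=17567 / 133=132.08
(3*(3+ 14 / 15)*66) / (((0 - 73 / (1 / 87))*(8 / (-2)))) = 0.03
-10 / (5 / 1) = -2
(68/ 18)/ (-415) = -34/ 3735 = -0.01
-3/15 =-1/5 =-0.20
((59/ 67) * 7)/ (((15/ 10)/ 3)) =12.33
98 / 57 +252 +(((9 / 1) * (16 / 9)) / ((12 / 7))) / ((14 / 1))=14500 / 57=254.39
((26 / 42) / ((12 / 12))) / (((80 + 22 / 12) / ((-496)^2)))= 6396416 / 3437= 1861.05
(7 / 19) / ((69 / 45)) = 105 / 437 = 0.24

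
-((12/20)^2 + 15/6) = -143/50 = -2.86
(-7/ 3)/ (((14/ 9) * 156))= -1/ 104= -0.01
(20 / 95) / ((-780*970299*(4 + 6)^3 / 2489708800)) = -0.00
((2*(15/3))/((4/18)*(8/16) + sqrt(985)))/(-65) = 9/518596 - 81*sqrt(985)/518596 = -0.00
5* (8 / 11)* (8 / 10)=32 / 11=2.91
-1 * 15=-15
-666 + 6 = -660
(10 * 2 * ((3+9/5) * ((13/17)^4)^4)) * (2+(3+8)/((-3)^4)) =3683746348438083599776/1313852180643005448987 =2.80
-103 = -103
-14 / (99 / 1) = -14 / 99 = -0.14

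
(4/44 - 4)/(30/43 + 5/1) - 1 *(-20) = 52051/2695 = 19.31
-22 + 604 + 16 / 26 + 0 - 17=7353 / 13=565.62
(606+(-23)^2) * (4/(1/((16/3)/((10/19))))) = 138016/3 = 46005.33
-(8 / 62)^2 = -16 / 961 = -0.02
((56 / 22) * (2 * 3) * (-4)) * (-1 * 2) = 1344 / 11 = 122.18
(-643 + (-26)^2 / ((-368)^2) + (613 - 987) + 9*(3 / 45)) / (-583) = 172055347 / 98690240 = 1.74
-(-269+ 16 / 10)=1337 / 5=267.40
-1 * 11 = -11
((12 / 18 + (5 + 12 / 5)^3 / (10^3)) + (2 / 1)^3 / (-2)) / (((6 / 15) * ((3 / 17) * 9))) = -18666697 / 4050000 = -4.61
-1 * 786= -786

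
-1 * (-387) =387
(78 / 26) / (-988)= -3 / 988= -0.00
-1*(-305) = 305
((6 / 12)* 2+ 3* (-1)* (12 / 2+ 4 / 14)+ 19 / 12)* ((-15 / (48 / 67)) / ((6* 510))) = 91589 / 822528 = 0.11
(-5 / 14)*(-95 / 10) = 95 / 28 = 3.39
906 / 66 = 151 / 11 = 13.73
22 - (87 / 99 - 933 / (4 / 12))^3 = 787302066749086 / 35937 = 21907840575.15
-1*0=0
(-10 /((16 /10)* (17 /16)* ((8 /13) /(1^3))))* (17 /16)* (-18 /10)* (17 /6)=3315 /64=51.80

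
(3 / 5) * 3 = 9 / 5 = 1.80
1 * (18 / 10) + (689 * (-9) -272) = -6471.20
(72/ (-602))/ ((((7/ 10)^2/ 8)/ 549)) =-15811200/ 14749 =-1072.02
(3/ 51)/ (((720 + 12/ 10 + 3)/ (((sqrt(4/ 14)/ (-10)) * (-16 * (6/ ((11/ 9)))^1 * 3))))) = 432 * sqrt(14)/ 1579963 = 0.00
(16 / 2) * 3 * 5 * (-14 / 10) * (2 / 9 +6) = -3136 / 3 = -1045.33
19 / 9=2.11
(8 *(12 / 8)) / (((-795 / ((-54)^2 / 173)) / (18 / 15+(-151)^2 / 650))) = -9.23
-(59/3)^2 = -3481/9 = -386.78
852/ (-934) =-426/ 467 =-0.91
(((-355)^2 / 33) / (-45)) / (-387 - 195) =25205 / 172854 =0.15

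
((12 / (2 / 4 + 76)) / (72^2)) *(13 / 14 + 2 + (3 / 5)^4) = 0.00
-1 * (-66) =66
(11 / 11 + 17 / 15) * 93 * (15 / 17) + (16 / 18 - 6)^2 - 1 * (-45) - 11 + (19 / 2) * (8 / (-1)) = 219194 / 1377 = 159.18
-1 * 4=-4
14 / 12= 7 / 6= 1.17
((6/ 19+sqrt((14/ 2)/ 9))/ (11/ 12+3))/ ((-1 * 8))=-sqrt(7)/ 94 - 9/ 893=-0.04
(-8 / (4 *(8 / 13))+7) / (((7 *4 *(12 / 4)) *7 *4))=5 / 3136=0.00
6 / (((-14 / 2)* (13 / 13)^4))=-0.86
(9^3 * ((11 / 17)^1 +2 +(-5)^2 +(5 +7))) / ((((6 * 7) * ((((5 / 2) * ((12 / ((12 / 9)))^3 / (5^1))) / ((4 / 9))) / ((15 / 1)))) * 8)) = 1685 / 1071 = 1.57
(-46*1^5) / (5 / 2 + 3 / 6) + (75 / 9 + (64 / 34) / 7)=-801 / 119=-6.73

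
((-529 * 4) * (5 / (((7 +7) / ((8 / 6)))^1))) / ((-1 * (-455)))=-4232 / 1911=-2.21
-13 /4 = -3.25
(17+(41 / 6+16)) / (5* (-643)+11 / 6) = -239 / 19279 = -0.01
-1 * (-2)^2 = -4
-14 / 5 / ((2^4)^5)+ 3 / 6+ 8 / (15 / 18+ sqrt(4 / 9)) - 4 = 14417899 / 7864320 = 1.83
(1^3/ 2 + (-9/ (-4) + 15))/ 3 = 5.92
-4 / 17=-0.24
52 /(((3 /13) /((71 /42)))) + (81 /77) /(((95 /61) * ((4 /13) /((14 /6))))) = 101660533 /263340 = 386.04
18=18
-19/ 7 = -2.71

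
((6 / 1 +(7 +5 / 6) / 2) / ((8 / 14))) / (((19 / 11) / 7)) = 64141 / 912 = 70.33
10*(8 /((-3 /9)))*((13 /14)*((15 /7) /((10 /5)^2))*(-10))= 58500 /49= 1193.88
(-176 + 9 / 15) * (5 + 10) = -2631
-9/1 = -9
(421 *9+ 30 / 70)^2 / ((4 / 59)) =10378522971 / 49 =211806591.24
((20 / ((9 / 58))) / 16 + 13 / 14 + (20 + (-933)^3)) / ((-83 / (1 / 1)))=51166471105 / 5229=9785135.04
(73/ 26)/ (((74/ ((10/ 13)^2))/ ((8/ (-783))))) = -14600/ 63649287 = -0.00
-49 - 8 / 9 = -449 / 9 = -49.89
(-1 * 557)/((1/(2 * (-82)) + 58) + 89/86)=-3927964/416271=-9.44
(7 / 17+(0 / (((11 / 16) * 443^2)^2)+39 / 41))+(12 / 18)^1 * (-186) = -85478 / 697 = -122.64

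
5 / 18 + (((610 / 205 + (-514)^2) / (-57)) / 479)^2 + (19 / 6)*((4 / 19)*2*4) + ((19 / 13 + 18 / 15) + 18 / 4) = 106.41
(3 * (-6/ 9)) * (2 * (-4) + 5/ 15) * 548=25208/ 3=8402.67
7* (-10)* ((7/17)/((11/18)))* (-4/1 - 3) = 61740/187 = 330.16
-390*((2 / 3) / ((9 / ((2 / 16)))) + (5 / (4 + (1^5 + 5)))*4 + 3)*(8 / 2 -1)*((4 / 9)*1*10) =-703300 / 27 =-26048.15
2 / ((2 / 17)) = 17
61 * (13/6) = 793/6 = 132.17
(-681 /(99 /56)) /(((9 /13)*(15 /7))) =-1156792 /4455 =-259.66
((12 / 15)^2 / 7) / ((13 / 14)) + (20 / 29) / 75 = 3044 / 28275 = 0.11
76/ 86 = 38/ 43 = 0.88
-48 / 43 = -1.12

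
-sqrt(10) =-3.16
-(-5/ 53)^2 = -25/ 2809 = -0.01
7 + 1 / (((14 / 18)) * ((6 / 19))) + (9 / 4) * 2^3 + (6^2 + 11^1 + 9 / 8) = 4323 / 56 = 77.20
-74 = -74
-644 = -644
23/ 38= 0.61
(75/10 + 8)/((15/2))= 31/15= 2.07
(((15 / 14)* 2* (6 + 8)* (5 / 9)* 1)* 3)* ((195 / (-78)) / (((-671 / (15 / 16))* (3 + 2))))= 375 / 10736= 0.03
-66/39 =-22/13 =-1.69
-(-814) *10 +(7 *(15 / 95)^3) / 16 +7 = 8147.00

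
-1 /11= -0.09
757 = 757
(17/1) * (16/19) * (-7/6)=-952/57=-16.70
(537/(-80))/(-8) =0.84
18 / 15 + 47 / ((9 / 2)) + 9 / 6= 13.14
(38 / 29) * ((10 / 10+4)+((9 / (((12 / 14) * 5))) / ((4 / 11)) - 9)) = 1349 / 580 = 2.33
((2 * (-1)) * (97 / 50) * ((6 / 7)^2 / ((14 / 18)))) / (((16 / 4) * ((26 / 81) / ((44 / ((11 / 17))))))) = -21638178 / 111475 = -194.11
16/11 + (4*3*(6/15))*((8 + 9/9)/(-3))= -12.95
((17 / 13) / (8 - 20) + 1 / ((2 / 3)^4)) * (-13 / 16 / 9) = -3091 / 6912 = -0.45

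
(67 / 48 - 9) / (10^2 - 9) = -365 / 4368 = -0.08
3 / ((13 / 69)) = 15.92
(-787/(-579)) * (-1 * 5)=-3935/579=-6.80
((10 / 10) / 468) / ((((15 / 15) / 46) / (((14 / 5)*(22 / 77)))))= 46 / 585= 0.08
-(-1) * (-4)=-4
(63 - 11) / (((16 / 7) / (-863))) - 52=-78741 / 4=-19685.25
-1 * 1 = -1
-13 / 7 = -1.86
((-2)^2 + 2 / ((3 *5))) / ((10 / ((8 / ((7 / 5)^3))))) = 1240 / 1029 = 1.21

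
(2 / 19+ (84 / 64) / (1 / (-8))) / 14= -395 / 532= -0.74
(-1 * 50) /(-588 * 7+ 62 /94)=2350 /193421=0.01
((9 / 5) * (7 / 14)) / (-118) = -9 / 1180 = -0.01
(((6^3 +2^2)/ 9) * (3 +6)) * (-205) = -45100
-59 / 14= -4.21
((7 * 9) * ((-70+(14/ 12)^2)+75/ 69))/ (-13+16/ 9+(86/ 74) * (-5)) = 130379823/ 521824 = 249.85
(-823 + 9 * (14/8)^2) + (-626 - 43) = -23431/16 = -1464.44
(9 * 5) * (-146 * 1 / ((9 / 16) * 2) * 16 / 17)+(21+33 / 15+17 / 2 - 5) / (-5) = -4676539 / 850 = -5501.81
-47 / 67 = -0.70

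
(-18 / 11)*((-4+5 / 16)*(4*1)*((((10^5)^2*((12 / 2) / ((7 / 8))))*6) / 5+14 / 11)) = 1682208000026019 / 847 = 1986077922108.64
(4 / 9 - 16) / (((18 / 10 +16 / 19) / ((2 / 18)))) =-13300 / 20331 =-0.65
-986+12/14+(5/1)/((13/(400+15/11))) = -831603/1001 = -830.77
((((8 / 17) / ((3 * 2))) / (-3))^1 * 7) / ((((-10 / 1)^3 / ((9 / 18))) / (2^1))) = 7 / 38250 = 0.00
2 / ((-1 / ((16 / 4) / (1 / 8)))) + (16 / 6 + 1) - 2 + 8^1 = -54.33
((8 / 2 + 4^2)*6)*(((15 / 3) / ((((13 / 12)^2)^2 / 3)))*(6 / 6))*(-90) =-3359232000 / 28561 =-117616.05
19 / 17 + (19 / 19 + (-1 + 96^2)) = 156691 / 17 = 9217.12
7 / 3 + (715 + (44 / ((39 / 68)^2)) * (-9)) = -246680 / 507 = -486.55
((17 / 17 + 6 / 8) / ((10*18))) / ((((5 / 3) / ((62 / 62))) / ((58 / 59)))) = 203 / 35400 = 0.01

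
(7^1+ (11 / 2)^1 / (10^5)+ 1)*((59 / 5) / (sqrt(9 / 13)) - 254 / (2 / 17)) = -3454423749 / 200000+ 31466883*sqrt(13) / 1000000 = -17158.66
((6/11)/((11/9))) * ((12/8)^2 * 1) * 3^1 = 729/242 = 3.01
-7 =-7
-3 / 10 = -0.30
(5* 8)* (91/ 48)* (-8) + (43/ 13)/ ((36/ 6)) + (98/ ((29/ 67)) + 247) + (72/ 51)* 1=-131.29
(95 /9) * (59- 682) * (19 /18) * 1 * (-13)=14618695 /162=90238.86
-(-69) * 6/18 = 23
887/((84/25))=22175/84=263.99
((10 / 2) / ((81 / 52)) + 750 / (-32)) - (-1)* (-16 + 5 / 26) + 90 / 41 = -33.84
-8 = -8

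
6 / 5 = 1.20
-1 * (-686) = 686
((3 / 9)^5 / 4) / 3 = 1 / 2916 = 0.00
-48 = -48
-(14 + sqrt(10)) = -14 - sqrt(10) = -17.16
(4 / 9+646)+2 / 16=46553 / 72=646.57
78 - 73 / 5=317 / 5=63.40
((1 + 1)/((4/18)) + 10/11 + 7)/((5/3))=558/55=10.15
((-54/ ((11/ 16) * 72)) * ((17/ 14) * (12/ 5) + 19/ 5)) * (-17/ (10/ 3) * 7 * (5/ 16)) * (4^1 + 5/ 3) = 40749/ 88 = 463.06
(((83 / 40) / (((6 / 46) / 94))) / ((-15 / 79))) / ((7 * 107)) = -7088117 / 674100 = -10.51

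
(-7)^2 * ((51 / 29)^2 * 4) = 509796 / 841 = 606.18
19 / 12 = 1.58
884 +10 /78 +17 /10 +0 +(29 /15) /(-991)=342362989 /386490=885.83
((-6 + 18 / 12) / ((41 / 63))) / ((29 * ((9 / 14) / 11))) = -4.08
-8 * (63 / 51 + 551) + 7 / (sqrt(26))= -4416.51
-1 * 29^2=-841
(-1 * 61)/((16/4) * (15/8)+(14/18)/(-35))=-5490/673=-8.16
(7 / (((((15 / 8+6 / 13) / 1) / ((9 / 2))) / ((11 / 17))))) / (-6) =-2002 / 1377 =-1.45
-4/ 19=-0.21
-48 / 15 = -16 / 5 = -3.20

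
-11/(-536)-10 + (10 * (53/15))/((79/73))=2879855/127032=22.67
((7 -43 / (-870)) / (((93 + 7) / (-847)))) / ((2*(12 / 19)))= -98698369 / 2088000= -47.27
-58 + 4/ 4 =-57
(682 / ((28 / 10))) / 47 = 1705 / 329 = 5.18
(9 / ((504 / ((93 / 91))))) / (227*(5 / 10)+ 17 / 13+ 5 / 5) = 0.00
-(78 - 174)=96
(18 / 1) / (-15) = -6 / 5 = -1.20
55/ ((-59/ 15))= -825/ 59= -13.98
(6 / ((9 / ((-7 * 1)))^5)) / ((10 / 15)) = -16807 / 6561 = -2.56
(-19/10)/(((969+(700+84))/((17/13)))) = -323/227890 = -0.00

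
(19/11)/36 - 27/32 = -2521/3168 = -0.80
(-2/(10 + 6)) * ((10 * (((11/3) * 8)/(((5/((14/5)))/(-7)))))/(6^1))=1078/45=23.96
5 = 5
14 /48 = 7 /24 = 0.29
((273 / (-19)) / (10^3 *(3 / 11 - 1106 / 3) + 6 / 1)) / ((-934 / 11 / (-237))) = 0.00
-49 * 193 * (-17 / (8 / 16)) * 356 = 114467528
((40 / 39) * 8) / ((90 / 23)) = 736 / 351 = 2.10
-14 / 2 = -7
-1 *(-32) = 32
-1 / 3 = -0.33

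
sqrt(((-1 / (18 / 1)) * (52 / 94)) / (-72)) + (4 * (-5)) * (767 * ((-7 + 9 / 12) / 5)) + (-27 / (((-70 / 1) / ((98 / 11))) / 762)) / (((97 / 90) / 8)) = sqrt(1222) / 1692 + 41198317 / 1067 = 38611.38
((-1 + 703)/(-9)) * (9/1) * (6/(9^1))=-468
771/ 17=45.35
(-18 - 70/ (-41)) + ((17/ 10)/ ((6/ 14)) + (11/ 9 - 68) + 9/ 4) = -76.85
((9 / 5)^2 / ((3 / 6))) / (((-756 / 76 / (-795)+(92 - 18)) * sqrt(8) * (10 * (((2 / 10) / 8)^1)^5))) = 83524608000 * sqrt(2) / 372653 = 316974.86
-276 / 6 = -46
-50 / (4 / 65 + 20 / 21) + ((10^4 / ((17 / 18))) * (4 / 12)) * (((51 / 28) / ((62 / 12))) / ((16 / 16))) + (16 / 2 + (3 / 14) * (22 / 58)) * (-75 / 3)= 4323811225 / 4354756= 992.89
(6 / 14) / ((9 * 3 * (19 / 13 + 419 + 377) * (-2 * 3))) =-13 / 3918726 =-0.00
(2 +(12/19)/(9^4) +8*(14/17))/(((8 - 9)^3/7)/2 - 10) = -84935284/99602541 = -0.85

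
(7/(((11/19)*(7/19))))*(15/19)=285/11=25.91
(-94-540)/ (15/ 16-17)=10144/ 257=39.47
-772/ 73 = -10.58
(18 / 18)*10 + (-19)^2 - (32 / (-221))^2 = 18118987 / 48841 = 370.98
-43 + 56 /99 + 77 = 3422 /99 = 34.57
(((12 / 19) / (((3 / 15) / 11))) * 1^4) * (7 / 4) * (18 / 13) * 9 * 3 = 561330 / 247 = 2272.59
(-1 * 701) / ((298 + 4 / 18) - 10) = -2.43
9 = 9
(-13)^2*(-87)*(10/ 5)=-29406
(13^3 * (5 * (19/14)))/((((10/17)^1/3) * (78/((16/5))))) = 109174/35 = 3119.26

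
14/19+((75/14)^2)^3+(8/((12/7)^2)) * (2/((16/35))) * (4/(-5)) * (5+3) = 30337134921187/1287550656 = 23561.90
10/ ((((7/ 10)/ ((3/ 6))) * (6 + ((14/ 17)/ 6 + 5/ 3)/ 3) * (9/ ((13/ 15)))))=221/ 2121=0.10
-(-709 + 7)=702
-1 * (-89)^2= -7921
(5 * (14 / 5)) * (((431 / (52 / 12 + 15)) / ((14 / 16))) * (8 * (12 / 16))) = 62064 / 29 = 2140.14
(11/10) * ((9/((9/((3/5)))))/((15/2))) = 11/125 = 0.09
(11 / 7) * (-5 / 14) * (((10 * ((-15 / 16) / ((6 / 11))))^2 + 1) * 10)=-20867275 / 12544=-1663.53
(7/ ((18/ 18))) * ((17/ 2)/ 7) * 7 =119/ 2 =59.50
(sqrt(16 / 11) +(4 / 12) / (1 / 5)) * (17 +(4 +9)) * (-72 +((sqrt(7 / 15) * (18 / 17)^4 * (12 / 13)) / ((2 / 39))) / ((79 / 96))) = -144 * (32990795 - 839808 * sqrt(105)) * (12 * sqrt(11) +55) / 72579749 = -4586.50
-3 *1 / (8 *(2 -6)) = 3 / 32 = 0.09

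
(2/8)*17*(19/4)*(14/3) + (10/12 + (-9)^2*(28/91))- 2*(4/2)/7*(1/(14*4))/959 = 1758825983/14661192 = 119.96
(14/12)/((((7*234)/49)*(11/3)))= 49/5148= 0.01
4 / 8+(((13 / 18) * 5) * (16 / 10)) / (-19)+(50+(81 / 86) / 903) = 111098549 / 2213253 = 50.20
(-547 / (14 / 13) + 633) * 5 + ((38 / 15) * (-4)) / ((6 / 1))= 392911 / 630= 623.67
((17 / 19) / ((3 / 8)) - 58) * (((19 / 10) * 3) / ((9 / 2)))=-634 / 9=-70.44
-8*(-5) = 40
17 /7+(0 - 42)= -277 /7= -39.57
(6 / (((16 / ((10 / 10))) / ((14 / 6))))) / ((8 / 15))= 105 / 64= 1.64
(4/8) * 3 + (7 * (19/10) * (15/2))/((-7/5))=-279/4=-69.75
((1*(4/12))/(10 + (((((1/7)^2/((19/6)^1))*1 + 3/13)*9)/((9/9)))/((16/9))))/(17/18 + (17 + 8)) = 1161888/1012937477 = 0.00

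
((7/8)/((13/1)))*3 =21/104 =0.20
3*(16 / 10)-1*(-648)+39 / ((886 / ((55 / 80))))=46272609 / 70880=652.83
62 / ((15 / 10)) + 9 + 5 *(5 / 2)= 377 / 6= 62.83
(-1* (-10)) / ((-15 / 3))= -2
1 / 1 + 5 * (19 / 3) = 98 / 3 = 32.67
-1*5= -5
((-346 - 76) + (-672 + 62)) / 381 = -344 / 127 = -2.71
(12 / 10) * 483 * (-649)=-1880802 / 5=-376160.40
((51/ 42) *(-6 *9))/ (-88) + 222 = 222.75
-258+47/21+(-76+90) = -5077/21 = -241.76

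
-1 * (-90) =90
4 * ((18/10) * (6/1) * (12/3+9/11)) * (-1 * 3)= -34344/55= -624.44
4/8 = 1/2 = 0.50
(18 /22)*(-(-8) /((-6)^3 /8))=-8 /33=-0.24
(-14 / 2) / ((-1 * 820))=7 / 820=0.01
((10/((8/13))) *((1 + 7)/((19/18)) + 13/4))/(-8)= -53495/2432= -22.00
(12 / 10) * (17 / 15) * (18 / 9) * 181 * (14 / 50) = 86156 / 625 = 137.85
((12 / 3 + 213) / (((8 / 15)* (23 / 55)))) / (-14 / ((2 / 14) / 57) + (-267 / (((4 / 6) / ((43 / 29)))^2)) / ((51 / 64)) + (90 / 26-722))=-6654753105 / 54457597352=-0.12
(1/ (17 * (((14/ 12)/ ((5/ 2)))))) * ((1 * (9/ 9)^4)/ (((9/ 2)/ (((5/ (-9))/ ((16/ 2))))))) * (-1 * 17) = 25/ 756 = 0.03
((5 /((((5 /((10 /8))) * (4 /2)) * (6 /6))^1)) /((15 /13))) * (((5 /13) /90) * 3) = 1 /144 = 0.01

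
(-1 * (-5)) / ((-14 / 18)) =-45 / 7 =-6.43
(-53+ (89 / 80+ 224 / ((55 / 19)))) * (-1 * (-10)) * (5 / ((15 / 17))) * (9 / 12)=381395 / 352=1083.51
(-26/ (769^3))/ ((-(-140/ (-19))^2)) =4693/ 4456614768200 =0.00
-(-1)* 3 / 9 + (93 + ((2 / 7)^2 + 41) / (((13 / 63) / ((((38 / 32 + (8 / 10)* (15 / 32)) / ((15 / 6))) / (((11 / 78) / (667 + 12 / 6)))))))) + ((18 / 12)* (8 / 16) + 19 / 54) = 111579452 / 189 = 590367.47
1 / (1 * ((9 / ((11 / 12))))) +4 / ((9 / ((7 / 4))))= 95 / 108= 0.88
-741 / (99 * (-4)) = 1.87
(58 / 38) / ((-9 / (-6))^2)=116 / 171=0.68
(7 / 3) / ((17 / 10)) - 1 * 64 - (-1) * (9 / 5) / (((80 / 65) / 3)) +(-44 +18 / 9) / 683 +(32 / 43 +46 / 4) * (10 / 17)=-6122962091 / 119825520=-51.10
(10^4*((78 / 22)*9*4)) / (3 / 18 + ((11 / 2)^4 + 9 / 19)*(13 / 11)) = 12804480000 / 10856269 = 1179.45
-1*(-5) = 5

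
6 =6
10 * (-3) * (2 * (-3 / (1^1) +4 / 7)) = 1020 / 7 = 145.71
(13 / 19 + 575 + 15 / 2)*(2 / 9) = 7387 / 57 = 129.60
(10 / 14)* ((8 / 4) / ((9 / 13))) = 130 / 63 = 2.06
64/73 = 0.88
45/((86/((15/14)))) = 675/1204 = 0.56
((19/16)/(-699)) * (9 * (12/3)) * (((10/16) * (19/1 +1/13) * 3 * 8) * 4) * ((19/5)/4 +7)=-1685718/3029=-556.53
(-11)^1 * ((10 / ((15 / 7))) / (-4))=77 / 6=12.83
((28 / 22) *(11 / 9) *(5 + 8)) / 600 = 91 / 2700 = 0.03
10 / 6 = 5 / 3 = 1.67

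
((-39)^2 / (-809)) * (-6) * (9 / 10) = 41067 / 4045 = 10.15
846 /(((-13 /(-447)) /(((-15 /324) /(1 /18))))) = -315135 /13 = -24241.15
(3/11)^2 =9/121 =0.07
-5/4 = -1.25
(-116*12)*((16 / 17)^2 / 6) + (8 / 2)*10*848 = 9743488 / 289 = 33714.49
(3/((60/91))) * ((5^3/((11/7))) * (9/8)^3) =11609325/22528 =515.33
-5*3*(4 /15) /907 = -4 /907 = -0.00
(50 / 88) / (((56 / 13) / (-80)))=-1625 / 154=-10.55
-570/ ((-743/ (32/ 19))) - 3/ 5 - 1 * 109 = -108.31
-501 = -501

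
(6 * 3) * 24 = 432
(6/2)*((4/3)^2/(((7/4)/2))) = 6.10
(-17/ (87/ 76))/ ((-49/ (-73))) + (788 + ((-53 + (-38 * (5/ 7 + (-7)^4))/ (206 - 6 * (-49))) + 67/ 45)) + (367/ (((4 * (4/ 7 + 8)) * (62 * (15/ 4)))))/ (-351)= 74008502282711/ 139157109000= 531.83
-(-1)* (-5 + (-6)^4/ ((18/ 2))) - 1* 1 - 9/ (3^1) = 135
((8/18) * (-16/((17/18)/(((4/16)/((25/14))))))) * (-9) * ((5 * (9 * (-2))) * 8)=-580608/85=-6830.68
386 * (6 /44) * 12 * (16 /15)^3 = 3162112 /4125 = 766.57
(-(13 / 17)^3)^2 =4826809 / 24137569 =0.20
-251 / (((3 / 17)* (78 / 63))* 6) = -29869 / 156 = -191.47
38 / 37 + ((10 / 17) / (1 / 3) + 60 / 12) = 4901 / 629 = 7.79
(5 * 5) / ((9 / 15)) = 125 / 3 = 41.67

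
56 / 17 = 3.29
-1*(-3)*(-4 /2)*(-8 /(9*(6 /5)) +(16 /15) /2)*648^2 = 2612736 /5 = 522547.20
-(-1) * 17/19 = 17/19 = 0.89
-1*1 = -1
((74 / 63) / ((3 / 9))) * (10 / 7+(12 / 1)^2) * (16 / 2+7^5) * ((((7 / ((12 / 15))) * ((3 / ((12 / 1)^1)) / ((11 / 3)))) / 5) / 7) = 316676895 / 2156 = 146881.68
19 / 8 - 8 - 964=-7757 / 8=-969.62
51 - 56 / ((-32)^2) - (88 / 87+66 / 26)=6861331 / 144768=47.40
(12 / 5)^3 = 1728 / 125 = 13.82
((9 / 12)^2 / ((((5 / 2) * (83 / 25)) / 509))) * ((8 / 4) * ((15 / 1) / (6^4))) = 12725 / 15936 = 0.80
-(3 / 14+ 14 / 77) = -61 / 154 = -0.40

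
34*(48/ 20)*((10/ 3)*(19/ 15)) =5168/ 15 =344.53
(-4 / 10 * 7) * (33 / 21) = -22 / 5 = -4.40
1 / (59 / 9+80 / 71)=639 / 4909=0.13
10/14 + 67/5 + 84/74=15.25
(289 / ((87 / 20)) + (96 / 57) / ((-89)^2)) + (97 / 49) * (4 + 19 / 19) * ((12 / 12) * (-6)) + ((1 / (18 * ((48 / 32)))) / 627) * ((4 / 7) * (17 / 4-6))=1343210259961 / 190548439389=7.05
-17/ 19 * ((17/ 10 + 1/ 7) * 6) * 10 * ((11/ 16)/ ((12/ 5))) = -120615/ 4256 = -28.34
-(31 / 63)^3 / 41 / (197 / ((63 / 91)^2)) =-29791 / 4213795131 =-0.00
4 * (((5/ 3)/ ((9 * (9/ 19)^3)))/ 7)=137180/ 137781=1.00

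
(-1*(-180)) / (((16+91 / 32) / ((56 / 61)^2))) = 2007040 / 249307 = 8.05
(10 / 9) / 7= 10 / 63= 0.16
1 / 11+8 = 89 / 11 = 8.09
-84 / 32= -21 / 8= -2.62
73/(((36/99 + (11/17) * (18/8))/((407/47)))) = 22223828/63967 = 347.43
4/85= 0.05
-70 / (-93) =70 / 93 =0.75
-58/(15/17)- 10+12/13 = -14588/195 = -74.81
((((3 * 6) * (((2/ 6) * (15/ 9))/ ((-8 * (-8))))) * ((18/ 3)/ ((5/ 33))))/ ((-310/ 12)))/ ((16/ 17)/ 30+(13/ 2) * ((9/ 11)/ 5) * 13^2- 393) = 0.00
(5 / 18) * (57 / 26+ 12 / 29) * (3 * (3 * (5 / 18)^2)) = 81875 / 162864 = 0.50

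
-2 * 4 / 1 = -8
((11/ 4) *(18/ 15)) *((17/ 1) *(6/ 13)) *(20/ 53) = 6732/ 689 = 9.77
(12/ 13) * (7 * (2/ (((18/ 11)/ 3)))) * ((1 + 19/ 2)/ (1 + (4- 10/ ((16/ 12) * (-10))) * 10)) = 6468/ 1261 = 5.13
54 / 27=2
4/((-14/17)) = -34/7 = -4.86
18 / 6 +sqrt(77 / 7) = 3 +sqrt(11) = 6.32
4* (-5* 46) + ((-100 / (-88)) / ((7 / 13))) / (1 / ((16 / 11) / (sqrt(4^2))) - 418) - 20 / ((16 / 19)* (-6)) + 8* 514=3195.95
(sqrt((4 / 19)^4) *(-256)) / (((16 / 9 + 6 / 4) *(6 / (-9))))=110592 / 21299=5.19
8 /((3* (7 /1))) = 8 /21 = 0.38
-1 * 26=-26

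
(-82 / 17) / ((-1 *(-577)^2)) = 82 / 5659793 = 0.00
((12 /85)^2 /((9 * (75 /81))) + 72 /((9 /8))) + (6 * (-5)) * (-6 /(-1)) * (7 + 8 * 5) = -8396.00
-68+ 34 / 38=-1275 / 19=-67.11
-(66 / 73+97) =-7147 / 73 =-97.90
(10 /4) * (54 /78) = 45 /26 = 1.73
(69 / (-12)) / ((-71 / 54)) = 621 / 142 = 4.37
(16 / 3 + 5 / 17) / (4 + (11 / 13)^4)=1.25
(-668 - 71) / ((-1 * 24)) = 30.79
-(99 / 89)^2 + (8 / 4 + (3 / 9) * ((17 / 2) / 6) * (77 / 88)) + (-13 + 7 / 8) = -24977725 / 2281248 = -10.95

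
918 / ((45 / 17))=1734 / 5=346.80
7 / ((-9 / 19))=-133 / 9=-14.78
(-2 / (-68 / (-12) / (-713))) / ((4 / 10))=10695 / 17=629.12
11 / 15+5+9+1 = 236 / 15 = 15.73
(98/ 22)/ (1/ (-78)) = -3822/ 11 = -347.45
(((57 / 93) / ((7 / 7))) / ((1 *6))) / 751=19 / 139686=0.00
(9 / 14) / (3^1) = 3 / 14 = 0.21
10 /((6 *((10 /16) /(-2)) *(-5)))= 1.07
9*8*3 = 216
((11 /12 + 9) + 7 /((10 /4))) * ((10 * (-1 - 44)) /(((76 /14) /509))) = -40778535 /76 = -536559.67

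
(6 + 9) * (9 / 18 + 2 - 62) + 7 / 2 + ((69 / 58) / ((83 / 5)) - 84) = -4683677 / 4814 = -972.93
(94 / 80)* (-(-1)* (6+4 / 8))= 611 / 80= 7.64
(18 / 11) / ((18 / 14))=14 / 11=1.27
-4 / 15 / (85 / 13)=-52 / 1275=-0.04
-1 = -1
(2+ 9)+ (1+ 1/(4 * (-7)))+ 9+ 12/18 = 21.63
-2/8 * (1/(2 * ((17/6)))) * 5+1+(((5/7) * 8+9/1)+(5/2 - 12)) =2853/476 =5.99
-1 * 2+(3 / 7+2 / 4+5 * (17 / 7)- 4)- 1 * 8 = -13 / 14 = -0.93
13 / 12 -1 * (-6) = 85 / 12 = 7.08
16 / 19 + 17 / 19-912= -910.26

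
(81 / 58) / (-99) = -9 / 638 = -0.01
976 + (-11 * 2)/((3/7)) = 2774/3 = 924.67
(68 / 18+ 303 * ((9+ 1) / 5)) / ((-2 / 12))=-10976 / 3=-3658.67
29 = 29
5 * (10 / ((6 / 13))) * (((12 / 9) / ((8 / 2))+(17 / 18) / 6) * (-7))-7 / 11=-1328593 / 3564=-372.78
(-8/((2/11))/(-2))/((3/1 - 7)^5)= -11/512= -0.02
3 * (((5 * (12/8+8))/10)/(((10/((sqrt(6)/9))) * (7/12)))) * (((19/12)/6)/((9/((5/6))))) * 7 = 361 * sqrt(6)/7776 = 0.11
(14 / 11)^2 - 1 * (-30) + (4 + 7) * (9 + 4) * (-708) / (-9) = 4094986 / 363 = 11280.95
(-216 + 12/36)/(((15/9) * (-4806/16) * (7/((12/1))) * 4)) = 0.18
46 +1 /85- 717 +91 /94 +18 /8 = -10670967 /15980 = -667.77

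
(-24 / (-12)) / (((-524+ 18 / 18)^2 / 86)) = 172 / 273529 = 0.00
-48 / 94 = -24 / 47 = -0.51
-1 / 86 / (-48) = 1 / 4128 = 0.00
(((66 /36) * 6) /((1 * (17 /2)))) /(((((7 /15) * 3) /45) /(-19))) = -94050 /119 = -790.34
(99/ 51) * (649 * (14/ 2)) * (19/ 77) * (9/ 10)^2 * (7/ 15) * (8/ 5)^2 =111866832/ 53125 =2105.73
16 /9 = 1.78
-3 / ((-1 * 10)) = 3 / 10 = 0.30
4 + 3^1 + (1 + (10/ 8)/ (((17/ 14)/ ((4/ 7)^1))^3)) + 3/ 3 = 44857/ 4913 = 9.13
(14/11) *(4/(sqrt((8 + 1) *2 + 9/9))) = 56 *sqrt(19)/209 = 1.17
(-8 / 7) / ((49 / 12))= -96 / 343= -0.28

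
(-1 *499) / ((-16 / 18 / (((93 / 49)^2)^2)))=335950157691 / 46118408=7284.51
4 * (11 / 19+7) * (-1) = -30.32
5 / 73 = 0.07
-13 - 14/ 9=-131/ 9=-14.56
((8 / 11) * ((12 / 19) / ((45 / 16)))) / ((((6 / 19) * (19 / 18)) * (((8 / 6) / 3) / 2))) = 2304 / 1045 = 2.20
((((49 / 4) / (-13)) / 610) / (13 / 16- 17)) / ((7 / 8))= 16 / 146705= 0.00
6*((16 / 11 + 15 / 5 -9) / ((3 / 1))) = -100 / 11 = -9.09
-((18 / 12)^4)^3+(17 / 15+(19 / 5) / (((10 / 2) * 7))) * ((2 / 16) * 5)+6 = -52887001 / 430080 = -122.97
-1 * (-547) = 547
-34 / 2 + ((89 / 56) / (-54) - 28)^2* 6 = 7158517489 / 1524096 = 4696.89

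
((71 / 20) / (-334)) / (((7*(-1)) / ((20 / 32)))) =71 / 74816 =0.00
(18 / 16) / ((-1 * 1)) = -9 / 8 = -1.12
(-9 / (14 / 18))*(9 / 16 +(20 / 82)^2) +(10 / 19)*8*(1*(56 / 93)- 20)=-29565786623 / 332676624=-88.87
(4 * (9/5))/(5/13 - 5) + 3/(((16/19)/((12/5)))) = 699/100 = 6.99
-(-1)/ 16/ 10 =1/ 160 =0.01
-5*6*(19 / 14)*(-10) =2850 / 7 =407.14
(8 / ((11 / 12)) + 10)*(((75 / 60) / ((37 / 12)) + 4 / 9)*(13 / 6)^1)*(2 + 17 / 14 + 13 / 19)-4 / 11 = 391894733 / 2923074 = 134.07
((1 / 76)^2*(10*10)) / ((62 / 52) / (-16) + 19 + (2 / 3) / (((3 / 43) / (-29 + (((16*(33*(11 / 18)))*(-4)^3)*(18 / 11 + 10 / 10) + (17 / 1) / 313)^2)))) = 20632271400 / 33752665579888606420777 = 0.00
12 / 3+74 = 78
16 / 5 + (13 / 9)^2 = 2141 / 405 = 5.29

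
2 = 2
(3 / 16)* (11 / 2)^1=33 / 32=1.03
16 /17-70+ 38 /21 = -67.25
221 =221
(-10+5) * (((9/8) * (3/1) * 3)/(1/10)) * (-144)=72900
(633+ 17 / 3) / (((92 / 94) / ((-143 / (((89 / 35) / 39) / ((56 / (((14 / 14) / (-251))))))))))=20116605859.62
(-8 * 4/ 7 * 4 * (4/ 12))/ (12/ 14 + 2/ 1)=-32/ 15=-2.13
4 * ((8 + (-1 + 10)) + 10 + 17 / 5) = 608 / 5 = 121.60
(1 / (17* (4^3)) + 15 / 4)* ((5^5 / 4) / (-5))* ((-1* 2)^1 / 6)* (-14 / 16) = -17854375 / 104448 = -170.94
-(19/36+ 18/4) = -181/36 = -5.03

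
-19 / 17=-1.12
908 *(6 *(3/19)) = 16344/19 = 860.21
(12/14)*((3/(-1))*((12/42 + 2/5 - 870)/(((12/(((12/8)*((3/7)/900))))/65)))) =593307/68600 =8.65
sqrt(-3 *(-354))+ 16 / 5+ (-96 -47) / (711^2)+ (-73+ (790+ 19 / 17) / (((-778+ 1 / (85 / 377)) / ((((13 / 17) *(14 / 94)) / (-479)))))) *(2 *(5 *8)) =-371261963207943262627 / 63607316095768365+ 3 *sqrt(118) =-5804.19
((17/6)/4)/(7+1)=17/192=0.09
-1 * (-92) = 92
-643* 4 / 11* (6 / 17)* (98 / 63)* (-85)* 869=28446320 / 3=9482106.67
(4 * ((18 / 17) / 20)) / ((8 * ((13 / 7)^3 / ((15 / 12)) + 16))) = 1029 / 821168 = 0.00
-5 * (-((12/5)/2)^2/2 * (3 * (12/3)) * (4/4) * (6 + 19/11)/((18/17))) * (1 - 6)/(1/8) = -138720/11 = -12610.91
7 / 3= 2.33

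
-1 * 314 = -314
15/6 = 2.50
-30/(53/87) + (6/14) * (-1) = -18429/371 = -49.67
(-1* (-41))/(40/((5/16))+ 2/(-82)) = 1681/5247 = 0.32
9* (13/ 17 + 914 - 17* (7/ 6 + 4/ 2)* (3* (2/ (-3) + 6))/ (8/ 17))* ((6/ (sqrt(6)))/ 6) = -23347* sqrt(6)/ 17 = -3364.01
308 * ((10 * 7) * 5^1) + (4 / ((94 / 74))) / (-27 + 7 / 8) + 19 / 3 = 3176941285 / 29469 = 107806.21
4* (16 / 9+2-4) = -0.89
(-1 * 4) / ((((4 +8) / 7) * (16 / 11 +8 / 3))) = -77 / 136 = -0.57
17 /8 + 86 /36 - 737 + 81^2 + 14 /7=419797 /72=5830.51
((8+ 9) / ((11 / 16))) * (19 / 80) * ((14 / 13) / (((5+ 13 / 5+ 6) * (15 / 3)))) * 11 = 133 / 130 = 1.02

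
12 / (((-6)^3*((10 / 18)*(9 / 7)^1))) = -7 / 90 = -0.08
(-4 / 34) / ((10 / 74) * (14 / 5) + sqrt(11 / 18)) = 18648 / 196027 - 8214 * sqrt(22) / 196027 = -0.10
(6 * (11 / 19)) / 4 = 33 / 38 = 0.87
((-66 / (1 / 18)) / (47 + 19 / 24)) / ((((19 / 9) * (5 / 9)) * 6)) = -384912 / 108965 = -3.53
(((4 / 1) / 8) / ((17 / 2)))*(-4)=-4 / 17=-0.24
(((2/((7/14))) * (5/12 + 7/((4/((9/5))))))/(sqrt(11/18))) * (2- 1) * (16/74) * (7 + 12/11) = 152368 * sqrt(22)/22385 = 31.93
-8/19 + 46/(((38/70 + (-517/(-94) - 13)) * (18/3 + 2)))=-23087/18506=-1.25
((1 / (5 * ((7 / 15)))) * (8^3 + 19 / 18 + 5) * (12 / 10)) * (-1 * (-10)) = 2664.29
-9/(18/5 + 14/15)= -135/68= -1.99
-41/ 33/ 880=-0.00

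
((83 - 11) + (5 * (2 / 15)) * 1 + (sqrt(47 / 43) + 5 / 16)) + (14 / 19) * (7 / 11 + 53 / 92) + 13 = sqrt(2021) / 43 + 20044625 / 230736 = 87.92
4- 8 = -4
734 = 734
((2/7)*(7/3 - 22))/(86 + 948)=-59/10857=-0.01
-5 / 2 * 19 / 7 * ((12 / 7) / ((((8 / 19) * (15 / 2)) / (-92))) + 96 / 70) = 16150 / 49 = 329.59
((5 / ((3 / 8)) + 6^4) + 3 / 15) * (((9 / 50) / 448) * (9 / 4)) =530361 / 448000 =1.18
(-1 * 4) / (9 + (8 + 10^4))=-4 / 10017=-0.00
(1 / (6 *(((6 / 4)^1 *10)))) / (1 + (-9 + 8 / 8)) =-1 / 630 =-0.00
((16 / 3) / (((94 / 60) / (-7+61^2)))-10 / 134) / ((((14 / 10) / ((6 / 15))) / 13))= 1035159970 / 22043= 46960.94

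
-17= -17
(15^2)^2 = 50625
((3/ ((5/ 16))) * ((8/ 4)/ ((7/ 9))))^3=644972544/ 42875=15043.09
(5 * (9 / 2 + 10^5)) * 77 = 77003465 / 2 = 38501732.50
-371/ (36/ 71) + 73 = -23713/ 36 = -658.69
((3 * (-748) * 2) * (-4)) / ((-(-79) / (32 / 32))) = 17952 / 79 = 227.24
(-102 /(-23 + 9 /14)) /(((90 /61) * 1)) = 14518 /4695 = 3.09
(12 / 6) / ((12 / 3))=0.50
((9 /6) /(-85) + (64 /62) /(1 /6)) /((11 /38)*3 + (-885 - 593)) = -618393 /147905185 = -0.00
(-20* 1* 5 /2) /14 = -3.57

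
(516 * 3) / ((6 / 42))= 10836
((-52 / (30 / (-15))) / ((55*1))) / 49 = 0.01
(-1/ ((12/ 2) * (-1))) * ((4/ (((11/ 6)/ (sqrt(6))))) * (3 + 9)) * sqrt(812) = 96 * sqrt(1218)/ 11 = 304.58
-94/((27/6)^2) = -376/81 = -4.64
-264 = -264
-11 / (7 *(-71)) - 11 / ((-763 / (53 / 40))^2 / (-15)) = 299329327 / 13226879680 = 0.02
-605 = -605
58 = 58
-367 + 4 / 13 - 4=-4819 / 13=-370.69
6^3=216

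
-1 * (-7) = 7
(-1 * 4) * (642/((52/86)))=-55212/13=-4247.08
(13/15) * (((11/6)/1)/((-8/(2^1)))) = -143/360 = -0.40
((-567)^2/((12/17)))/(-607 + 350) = -1821771/1028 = -1772.15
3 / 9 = 1 / 3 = 0.33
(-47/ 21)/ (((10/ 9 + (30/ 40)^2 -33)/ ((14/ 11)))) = 4512/ 49621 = 0.09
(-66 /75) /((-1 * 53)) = 22 /1325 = 0.02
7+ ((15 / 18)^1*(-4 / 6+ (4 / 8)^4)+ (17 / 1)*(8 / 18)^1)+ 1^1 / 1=1445 / 96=15.05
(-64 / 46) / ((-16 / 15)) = 30 / 23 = 1.30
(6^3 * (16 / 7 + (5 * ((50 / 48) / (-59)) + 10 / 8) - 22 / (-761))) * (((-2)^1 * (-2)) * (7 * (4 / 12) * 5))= 1573331700 / 44899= 35041.58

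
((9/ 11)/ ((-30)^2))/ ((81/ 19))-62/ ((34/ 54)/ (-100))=14915340323/ 1514700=9847.06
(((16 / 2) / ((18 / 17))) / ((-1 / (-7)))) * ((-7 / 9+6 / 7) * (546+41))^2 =585767300 / 5103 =114788.81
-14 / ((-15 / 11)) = 154 / 15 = 10.27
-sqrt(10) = -3.16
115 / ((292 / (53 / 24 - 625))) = -1718905 / 7008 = -245.28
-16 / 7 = -2.29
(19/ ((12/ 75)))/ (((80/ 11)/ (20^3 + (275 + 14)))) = 8662005/ 64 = 135343.83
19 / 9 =2.11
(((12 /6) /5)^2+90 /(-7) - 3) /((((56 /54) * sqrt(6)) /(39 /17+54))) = -23659911 * sqrt(6) /166600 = -347.87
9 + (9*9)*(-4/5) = -279/5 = -55.80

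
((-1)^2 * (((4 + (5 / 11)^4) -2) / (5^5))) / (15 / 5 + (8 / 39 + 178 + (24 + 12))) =1166373 / 387574721875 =0.00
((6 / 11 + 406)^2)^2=399951361478656 / 14641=27317216138.15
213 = 213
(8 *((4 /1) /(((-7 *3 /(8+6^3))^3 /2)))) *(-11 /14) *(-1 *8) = -488225.86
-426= -426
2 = 2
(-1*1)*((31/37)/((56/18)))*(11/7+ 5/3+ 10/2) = -16089/7252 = -2.22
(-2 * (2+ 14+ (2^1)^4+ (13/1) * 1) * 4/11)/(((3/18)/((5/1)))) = -10800/11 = -981.82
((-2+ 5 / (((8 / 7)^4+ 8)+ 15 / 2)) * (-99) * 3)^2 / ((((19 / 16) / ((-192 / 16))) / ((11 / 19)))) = -412909734396183552 / 273820911841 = -1507955.44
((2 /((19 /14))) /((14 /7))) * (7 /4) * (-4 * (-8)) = 784 /19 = 41.26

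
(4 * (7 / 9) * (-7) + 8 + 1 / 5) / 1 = -611 / 45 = -13.58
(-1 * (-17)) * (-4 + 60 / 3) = 272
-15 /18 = -5 /6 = -0.83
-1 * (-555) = 555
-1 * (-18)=18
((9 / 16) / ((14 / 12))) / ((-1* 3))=-9 / 56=-0.16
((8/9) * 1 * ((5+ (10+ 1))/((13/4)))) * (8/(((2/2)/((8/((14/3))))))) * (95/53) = 1556480/14469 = 107.57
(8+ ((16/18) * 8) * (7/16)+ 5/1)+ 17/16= 2473/144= 17.17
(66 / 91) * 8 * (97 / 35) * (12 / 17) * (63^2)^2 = 178809563.34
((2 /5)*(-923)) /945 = -1846 /4725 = -0.39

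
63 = 63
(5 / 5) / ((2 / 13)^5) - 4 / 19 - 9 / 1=7048967 / 608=11593.70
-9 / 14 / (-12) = 3 / 56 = 0.05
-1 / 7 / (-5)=1 / 35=0.03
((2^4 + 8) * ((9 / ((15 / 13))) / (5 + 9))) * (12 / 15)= 1872 / 175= 10.70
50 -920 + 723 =-147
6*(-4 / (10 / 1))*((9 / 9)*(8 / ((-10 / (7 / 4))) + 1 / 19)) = 1536 / 475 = 3.23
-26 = -26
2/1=2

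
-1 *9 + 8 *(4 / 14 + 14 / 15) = 79 / 105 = 0.75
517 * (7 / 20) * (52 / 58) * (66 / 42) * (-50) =-12746.72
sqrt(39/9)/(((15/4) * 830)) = 2 * sqrt(39)/18675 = 0.00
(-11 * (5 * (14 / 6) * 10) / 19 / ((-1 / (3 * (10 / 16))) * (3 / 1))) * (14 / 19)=67375 / 2166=31.11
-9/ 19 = -0.47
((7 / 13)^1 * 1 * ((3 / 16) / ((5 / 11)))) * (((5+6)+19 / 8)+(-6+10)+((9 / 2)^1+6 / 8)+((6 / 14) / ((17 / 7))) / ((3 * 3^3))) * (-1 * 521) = -3333201179 / 1272960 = -2618.46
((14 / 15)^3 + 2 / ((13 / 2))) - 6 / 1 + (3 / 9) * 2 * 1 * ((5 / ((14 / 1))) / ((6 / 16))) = -1303546 / 307125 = -4.24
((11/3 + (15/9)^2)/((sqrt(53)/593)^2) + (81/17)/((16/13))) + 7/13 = 72126427973/1686672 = 42762.57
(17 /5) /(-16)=-17 /80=-0.21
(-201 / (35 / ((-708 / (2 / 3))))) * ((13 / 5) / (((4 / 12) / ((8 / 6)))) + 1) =69527.62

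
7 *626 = 4382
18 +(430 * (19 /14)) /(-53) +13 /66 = 175961 /24486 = 7.19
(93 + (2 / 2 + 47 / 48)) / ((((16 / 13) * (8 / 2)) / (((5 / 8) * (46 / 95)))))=1363141 / 233472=5.84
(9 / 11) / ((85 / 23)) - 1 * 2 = -1.78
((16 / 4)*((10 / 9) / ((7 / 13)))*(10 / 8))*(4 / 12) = 650 / 189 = 3.44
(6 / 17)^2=36 / 289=0.12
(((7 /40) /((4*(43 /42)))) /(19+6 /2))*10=147 /7568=0.02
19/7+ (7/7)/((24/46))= 389/84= 4.63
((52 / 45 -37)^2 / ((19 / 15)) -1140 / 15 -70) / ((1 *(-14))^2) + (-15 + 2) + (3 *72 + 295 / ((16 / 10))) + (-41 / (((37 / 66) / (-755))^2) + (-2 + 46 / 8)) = -102361527350570413 / 1376502120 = -74363508.68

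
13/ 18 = 0.72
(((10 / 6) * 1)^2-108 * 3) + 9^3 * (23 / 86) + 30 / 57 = -1848997 / 14706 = -125.73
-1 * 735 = -735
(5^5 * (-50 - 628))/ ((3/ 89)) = -62856250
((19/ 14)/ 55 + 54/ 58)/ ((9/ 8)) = 0.85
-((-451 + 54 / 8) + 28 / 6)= 5275 / 12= 439.58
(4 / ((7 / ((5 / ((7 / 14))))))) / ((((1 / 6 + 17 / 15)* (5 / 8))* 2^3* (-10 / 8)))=-64 / 91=-0.70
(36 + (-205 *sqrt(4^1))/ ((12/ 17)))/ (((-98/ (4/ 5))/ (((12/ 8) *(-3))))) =-20.01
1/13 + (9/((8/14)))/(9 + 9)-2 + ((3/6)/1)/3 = -275/312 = -0.88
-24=-24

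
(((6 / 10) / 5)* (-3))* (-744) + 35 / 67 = 268.36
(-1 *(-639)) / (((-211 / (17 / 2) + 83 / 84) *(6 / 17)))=-2585394 / 34037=-75.96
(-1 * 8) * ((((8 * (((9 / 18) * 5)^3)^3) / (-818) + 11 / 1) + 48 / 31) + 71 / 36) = 182.30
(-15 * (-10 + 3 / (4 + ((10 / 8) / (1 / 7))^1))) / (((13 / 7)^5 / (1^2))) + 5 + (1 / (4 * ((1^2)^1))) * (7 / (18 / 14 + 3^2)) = 21451175549 / 1817850528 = 11.80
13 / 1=13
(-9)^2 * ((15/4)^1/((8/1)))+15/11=13845/352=39.33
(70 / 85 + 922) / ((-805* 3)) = -15688 / 41055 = -0.38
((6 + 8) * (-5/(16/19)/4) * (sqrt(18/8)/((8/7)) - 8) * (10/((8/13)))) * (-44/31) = -50875825/15872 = -3205.38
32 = 32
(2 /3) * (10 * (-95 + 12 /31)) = -58660 /93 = -630.75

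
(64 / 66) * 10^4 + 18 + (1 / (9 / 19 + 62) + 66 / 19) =7232953681 / 744249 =9718.46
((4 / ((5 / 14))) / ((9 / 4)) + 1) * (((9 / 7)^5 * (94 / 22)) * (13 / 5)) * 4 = 4313437596 / 4621925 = 933.26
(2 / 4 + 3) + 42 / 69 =189 / 46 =4.11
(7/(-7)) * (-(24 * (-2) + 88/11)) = -40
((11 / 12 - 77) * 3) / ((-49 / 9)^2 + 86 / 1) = -73953 / 37468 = -1.97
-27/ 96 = -0.28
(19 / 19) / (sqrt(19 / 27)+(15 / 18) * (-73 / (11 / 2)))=-36135 / 397376 -363 * sqrt(57) / 397376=-0.10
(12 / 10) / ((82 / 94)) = 282 / 205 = 1.38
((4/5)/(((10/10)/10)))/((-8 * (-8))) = 1/8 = 0.12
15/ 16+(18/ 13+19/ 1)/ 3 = 4825/ 624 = 7.73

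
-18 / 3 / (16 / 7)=-21 / 8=-2.62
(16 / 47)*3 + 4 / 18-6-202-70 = -276.76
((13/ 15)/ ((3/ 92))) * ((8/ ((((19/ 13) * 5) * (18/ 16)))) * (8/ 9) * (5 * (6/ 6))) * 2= 15921152/ 69255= 229.89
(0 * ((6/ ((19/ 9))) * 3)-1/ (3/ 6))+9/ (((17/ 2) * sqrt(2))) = -2+9 * sqrt(2)/ 17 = -1.25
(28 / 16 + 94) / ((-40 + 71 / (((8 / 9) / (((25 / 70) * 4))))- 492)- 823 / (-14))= -0.27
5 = 5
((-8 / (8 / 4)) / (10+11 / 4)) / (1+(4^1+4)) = -16 / 459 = -0.03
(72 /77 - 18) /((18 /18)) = -1314 /77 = -17.06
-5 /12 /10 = -1 /24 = -0.04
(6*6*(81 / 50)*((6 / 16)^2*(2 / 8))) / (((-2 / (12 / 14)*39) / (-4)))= 6561 / 72800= 0.09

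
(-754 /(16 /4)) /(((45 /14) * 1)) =-2639 /45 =-58.64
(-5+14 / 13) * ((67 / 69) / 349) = -1139 / 104351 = -0.01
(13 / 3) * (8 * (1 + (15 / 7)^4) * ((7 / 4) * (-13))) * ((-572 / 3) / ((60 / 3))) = 2562958684 / 15435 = 166048.51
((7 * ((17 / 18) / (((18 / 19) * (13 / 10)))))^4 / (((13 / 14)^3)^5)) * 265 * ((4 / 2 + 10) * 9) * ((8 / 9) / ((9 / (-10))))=-13467242224539979505581702223872000000 / 188792624592092441930543820351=-71333518.74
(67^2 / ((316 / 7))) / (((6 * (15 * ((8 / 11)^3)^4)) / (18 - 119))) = -9960502323052102283 / 1954381918371840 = -5096.50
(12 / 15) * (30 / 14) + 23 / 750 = 9161 / 5250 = 1.74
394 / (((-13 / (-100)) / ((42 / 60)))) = 27580 / 13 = 2121.54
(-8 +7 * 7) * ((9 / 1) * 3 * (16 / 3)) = 5904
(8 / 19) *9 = 72 / 19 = 3.79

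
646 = 646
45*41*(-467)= -861615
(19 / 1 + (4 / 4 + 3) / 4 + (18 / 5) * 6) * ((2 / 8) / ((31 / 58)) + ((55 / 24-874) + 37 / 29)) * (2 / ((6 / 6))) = -976058668 / 13485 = -72381.07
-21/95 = -0.22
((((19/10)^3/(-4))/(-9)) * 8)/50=6859/225000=0.03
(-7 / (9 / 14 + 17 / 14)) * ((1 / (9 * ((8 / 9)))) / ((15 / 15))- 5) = 147 / 8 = 18.38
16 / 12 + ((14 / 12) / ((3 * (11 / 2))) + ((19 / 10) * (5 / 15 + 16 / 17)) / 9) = 16895 / 10098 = 1.67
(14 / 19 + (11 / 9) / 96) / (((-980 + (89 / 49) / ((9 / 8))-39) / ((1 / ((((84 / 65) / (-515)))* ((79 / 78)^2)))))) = 487289382125 / 1702479494176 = 0.29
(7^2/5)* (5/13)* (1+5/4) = 441/52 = 8.48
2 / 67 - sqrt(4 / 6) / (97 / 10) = 2 / 67 - 10 *sqrt(6) / 291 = -0.05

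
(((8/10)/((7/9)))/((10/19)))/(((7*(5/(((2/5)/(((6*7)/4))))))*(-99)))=-152/7074375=-0.00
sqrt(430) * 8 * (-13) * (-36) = 3744 * sqrt(430) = 77637.24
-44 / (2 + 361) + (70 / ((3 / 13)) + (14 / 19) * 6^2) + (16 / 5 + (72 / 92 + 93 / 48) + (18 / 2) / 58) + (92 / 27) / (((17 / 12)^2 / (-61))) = 748532748897 / 3222997360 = 232.25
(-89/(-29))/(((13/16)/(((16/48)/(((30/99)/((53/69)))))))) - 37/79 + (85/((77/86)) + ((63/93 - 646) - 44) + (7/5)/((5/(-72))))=-611.82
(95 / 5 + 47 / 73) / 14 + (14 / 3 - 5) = 1640 / 1533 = 1.07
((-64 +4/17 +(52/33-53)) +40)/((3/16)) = -674896/1683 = -401.01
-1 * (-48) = 48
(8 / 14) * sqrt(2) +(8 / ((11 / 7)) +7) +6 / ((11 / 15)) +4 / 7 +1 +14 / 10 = 4 * sqrt(2) / 7 +8949 / 385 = 24.05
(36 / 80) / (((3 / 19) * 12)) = 19 / 80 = 0.24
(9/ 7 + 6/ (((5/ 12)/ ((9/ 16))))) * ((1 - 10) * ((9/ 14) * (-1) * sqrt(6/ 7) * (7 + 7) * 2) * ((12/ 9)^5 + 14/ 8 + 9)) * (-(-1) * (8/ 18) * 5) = 1061785 * sqrt(42)/ 147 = 46810.57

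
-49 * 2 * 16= -1568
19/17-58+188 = 2229/17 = 131.12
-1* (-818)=818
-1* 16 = -16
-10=-10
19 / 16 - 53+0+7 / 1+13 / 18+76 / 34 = -102461 / 2448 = -41.85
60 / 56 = 15 / 14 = 1.07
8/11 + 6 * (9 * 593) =352250/11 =32022.73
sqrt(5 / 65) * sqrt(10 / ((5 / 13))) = sqrt(2) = 1.41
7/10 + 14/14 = 17/10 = 1.70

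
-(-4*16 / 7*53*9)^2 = -931958784 / 49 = -19019567.02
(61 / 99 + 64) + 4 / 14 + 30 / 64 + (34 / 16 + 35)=2272943 / 22176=102.50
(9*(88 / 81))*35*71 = 218680 / 9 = 24297.78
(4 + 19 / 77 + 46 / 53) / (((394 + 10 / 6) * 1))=62619 / 4844147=0.01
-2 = -2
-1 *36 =-36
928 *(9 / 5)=1670.40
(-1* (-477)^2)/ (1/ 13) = -2957877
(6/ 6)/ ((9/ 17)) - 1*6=-37/ 9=-4.11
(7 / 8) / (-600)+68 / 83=325819 / 398400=0.82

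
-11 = -11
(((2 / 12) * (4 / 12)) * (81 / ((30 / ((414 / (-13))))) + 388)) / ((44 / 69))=451513 / 17160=26.31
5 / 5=1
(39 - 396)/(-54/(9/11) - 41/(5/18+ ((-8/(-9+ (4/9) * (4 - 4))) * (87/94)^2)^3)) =16606525549411/5721800938052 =2.90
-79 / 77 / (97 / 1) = -79 / 7469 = -0.01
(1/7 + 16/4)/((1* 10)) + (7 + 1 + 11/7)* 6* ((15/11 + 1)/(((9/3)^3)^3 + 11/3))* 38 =1537771/2273810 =0.68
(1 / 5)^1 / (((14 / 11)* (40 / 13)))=143 / 2800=0.05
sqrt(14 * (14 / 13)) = 14 * sqrt(13) / 13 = 3.88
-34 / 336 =-17 / 168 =-0.10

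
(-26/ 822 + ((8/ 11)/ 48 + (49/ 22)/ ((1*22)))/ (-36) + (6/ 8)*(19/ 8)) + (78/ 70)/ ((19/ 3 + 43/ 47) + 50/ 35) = 287450559833/ 153322662240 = 1.87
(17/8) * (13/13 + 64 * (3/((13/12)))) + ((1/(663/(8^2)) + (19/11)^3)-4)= 2682587821/7059624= 379.99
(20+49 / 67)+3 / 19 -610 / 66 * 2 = 101006 / 42009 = 2.40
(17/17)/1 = 1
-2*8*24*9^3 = -279936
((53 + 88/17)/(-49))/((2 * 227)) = -989/378182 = -0.00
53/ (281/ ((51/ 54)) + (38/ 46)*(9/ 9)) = 20723/ 116657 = 0.18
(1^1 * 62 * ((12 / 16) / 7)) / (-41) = -93 / 574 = -0.16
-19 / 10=-1.90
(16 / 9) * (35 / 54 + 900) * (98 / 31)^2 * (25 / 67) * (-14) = -1307853512000 / 15646041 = -83590.06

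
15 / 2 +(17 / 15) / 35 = 7909 / 1050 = 7.53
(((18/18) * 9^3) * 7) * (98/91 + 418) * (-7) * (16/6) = -518954688/13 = -39919591.38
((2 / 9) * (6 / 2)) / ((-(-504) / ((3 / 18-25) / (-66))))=149 / 299376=0.00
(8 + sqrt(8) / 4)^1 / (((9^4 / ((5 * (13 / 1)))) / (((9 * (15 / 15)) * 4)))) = 130 * sqrt(2) / 729 + 2080 / 729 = 3.11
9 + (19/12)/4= 451/48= 9.40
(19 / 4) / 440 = 19 / 1760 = 0.01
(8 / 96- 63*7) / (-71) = 6.21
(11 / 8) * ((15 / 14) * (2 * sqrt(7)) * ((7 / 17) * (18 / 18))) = 165 * sqrt(7) / 136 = 3.21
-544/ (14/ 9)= -349.71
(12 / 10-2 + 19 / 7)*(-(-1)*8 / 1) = 536 / 35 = 15.31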